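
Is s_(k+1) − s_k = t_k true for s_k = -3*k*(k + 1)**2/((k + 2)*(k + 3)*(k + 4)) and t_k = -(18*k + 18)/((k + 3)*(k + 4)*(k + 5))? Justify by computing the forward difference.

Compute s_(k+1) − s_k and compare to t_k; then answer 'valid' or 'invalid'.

s_(k+1) = 3*(-k - 1)*(k + 2)**2/((k + 3)*(k + 4)*(k + 5))
s_(k+1) − s_k = 3*(-7*k**2 - 15*k - 8)/(k**4 + 14*k**3 + 71*k**2 + 154*k + 120)
(s_(k+1) − s_k) − t_k = 3*(-k**2 + 3*k + 4)/(k**4 + 14*k**3 + 71*k**2 + 154*k + 120)

Invalid: residual 3*(-k**2 + 3*k + 4)/(k**4 + 14*k**3 + 71*k**2 + 154*k + 120) ≠ 0.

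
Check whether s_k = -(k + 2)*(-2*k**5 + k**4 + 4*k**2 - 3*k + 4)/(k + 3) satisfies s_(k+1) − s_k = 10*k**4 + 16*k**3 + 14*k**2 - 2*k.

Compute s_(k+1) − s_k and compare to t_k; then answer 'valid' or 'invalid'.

s_(k+1) = -(k + 3)*(-3*k - 2*(k + 1)**5 + (k + 1)**4 + 4*(k + 1)**2 + 1)/(k + 4)
s_(k+1) − s_k = (10*k**6 + 78*k**5 + 199*k**4 + 226*k**3 + 110*k**2 - 15*k - 4)/(k**2 + 7*k + 12)
(s_(k+1) − s_k) − t_k = (-8*k**5 - 47*k**4 - 62*k**3 - 44*k**2 + 9*k - 4)/(k**2 + 7*k + 12)

Invalid: residual (-8*k**5 - 47*k**4 - 62*k**3 - 44*k**2 + 9*k - 4)/(k**2 + 7*k + 12) ≠ 0.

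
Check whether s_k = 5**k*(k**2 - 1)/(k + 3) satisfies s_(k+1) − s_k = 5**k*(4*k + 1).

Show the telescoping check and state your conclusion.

s_(k+1) = 5**(k + 1)*k*(k + 2)/(k + 4)
s_(k+1) − s_k = 5**k*(4*k**3 + 21*k**2 + 31*k + 4)/(k**2 + 7*k + 12)
(s_(k+1) − s_k) − t_k = 8*5**k*(-k**2 - 3*k - 1)/(k**2 + 7*k + 12)

Invalid: residual 8*5**k*(-k**2 - 3*k - 1)/(k**2 + 7*k + 12) ≠ 0.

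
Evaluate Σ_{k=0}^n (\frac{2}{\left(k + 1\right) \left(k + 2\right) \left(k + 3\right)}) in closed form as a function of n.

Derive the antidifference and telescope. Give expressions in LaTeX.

S(n) = \frac{n^{2} + 5 n + 4}{2 \left(n^{2} + 5 n + 6\right)}

r(k) = (k + 1)/(k + 4) after simplifying.
Normal form (A,B,C) = (k + 1, k + 4, 1).
Key eq: (k + 1)·f(k+1) = (k + 3)·f(k) + (1).
From deg A=1, deg B=1, deg C=0: d=2.
A polynomial solution: f(k) = k*(k + 3)/4.
Then R = B(k−1)f/C = k*(k + 3)**2/4, so s_k = R(k)·t_k = k*(k + 3)/(2*(k + 1)*(k + 2)).
Verify: 2/(k**3 + 6*k**2 + 11*k + 6) matches t_k.
s_(n+1) = (n**2 + 5*n + 4)/(2*(n**2 + 5*n + 6)) and s_(0) = 0, so S(n) = (n**2 + 5*n + 4)/(2*(n**2 + 5*n + 6)).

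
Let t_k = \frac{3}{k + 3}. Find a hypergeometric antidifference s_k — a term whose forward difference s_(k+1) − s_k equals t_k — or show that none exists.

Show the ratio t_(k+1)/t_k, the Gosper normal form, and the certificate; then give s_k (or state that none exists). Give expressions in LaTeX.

r(k) = (k + 3)/(k + 4) after simplifying.
Factor: A=k + 3; B=k + 4; C=1.
Set up (k + 3)·f(k+1) − (k + 3)·f(k) − (1) = 0.
deg f ≤ 0 (via 1,1,0).
Put f(k) = c0: A·f(k+1) − B(k−1)·f(k) − C = -1; need -1 = 0 — inconsistent ⇒ no f, not summable.

no hypergeometric antidifference exists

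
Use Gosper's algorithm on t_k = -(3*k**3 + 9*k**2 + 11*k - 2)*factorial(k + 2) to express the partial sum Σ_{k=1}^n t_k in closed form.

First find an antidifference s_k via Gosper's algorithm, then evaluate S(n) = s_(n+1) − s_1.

S(n) = -3*n**2*factorial(n + 3) - 3*n*factorial(n + 3) + factorial(n + 3) - 6

The ratio is (3*k**4 + 27*k**3 + 92*k**2 + 135*k + 63)/(3*k**3 + 9*k**2 + 11*k - 2).
Factor: A=k + 3; B=1; C=k**3 + 3*k**2 + 11*k/3 - 2/3.
f must satisfy (k + 3)·f(k+1) − (1)·f(k) = k**3 + 3*k**2 + 11*k/3 - 2/3.
d = 2 from the (1,0,3) case.
Coefficient equations give f(k) = (3*k**2 - 3*k - 1)/3.
Get s_k = R·t_k = (-3*k**2 + 3*k + 1)*factorial(k + 2) with R(k) = B(k−1)f(k)/C(k) = (3*k**2 - 3*k - 1)/(3*k**3 + 9*k**2 + 11*k - 2).
Δs = -(3*k**3 + 9*k**2 + 11*k - 2)*factorial(k + 2), as required.
Σ_(k=1)^n t_k = s_(n+1) − s_(1) = (-(3*n**2 + 3*n - 1)*factorial(n + 3)) − (6), i.e. -3*n**2*factorial(n + 3) - 3*n*factorial(n + 3) + factorial(n + 3) - 6.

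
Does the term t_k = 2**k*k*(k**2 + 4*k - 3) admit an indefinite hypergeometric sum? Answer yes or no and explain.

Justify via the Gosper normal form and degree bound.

r(k) = 2*(k + 1)*(4*k + (k + 1)**2 + 1)/(k*(k**2 + 4*k - 3)) after simplifying.
So A=2 and B=1, with C=k**3 + 4*k**2 - 3*k.
f must satisfy (2)·f(k+1) − (1)·f(k) = k**3 + 4*k**2 - 3*k.
Bound: deg f ≤ 3.
Match coefficients ⇒ f(k) = k**3 - 2*k**2 - k + 4.
So s_k = (B(k−1)f/C)·t_k = ((k**3 - 2*k**2 - k + 4)/(k*(k**2 + 4*k - 3)))·t_k = 2**k*(k**3 - 2*k**2 - k + 4).
Verify: 2**k*k*(k**2 + 4*k - 3) matches t_k.

Yes. s_k = 2**k*(k**3 - 2*k**2 - k + 4).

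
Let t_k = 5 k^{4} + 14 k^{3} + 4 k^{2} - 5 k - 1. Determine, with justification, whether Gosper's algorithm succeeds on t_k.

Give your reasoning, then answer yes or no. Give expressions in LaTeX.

Yes. s_k = k \left(k^{4} + k^{3} - 4 k^{2} - k + 2\right).

Compute t_(k+1)/t_k: get (5*k**4 + 34*k**3 + 76*k**2 + 65*k + 17)/(5*k**4 + 14*k**3 + 4*k**2 - 5*k - 1).
Factor: A=1; B=1; C=k**4 + 14*k**3/5 + 4*k**2/5 - k - 1/5.
Solve (1)·f(k+1) − (1)·f(k) = k**4 + 14*k**3/5 + 4*k**2/5 - k - 1/5.
deg f ≤ 5 (via 0,0,4).
A polynomial solution: f(k) = k*(k**4 + k**3 - 4*k**2 - k + 2)/5.
Certificate R = B(k−1)f/C = k*(k**4 + k**3 - 4*k**2 - k + 2)/(5*k**4 + 14*k**3 + 4*k**2 - 5*k - 1) gives s_k = k*(k**4 + k**3 - 4*k**2 - k + 2).
Verify: 5*k**4 + 14*k**3 + 4*k**2 - 5*k - 1 matches t_k.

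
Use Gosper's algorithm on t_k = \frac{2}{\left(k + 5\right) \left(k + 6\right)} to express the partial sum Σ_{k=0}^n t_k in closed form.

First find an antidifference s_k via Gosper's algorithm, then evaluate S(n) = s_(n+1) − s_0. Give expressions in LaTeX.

The ratio is (k + 5)/(k + 7).
Gosper form: A/B · C(k+1)/C(k) with A=k + 5, B=k + 7, C=1.
Need (k + 5)·f(k+1) − (k + 6)·f(k) = 1.
d = 1 from the (1,1,0) case.
A polynomial solution: f(k) = k/5.
Get s_k = R·t_k = 2*k/(5*(k + 5)) with R(k) = B(k−1)f(k)/C(k) = k*(k + 6)/5.
s_(k+1) − s_k = 2/(k**2 + 11*k + 30) = t_k.
Telescope: S(n) = s_(n+1) − s_(0) = 2*(n + 1)/(5*(n + 6)) − (0) = 2*(n + 1)/(5*(n + 6)).

S(n) = \frac{2 \left(n + 1\right)}{5 \left(n + 6\right)}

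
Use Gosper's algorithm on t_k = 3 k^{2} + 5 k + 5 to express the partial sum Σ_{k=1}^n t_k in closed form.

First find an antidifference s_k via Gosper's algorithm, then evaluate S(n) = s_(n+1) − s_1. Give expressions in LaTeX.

r(k) = (3*k**2 + 11*k + 13)/(3*k**2 + 5*k + 5) after simplifying.
Take A(k)=1, B(k)=1, C(k)=k**2 + 5*k/3 + 5/3.
Key eq: (1)·f(k+1) = (1)·f(k) + (k**2 + 5*k/3 + 5/3).
From deg A=0, deg B=0, deg C=2: d=3.
Match coefficients ⇒ f(k) = k*(k**2 + k + 3)/3.
Certificate R = B(k−1)f/C = k*(k**2 + k + 3)/(3*k**2 + 5*k + 5) gives s_k = k*(k**2 + k + 3).
Verify: 3*k**2 + 5*k + 5 matches t_k.
Σ_(k=1)^n t_k = s_(n+1) − s_(1) = (n**3 + 4*n**2 + 8*n + 5) − (5), i.e. n*(n**2 + 4*n + 8).

S(n) = n \left(n^{2} + 4 n + 8\right)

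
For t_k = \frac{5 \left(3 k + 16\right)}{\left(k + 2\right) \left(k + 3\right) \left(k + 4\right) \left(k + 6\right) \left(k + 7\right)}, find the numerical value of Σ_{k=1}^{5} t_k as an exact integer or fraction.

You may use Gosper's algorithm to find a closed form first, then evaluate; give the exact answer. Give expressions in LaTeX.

The ratio is (k + 2)*(k + 6)*(3*k + 19)/((k + 5)*(k + 8)*(3*k + 16)).
Normal form (A,B,C) = (k + 2, k + 8, k**2 + 31*k/3 + 80/3).
Key eq: (k + 2)·f(k+1) = (k + 7)·f(k) + (k**2 + 31*k/3 + 80/3).
d = 5 from the (1,1,2) case.
Solving with deg f ≤ 5: f(k) = k*(k + 4)*(k + 5)*(k**2 + 11*k + 36)/108.
R(k) = B(k−1)·f(k)/C(k) = k*(k + 4)*(k + 7)*(k**2 + 11*k + 36)/(36*(3*k + 16)); s_k = R·t_k = 5*k*(k**2 + 11*k + 36)/(36*(k**3 + 11*k**2 + 36*k + 36)).
Check: Δs_k = 5*(3*k + 16)/(k**5 + 22*k**4 + 185*k**3 + 740*k**2 + 1404*k + 1008). ✓
Evaluate s at k=6 and k=1: 115/864 and 5/63; difference 325/6048.

Σ = 325/6048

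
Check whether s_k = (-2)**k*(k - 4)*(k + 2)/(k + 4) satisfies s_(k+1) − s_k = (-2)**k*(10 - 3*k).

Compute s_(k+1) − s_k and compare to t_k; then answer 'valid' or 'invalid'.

s_(k+1) = (-2)**(k + 1)*(k**2 - 9)/(k + 5)
s_(k+1) − s_k = (-2)**k*(-3*k**3 - 11*k**2 + 36*k + 112)/(k**2 + 9*k + 20)
(s_(k+1) − s_k) − t_k = (-2)**(k + 1)*(-3*k**2 - 3*k + 44)/(k**2 + 9*k + 20)

Invalid: residual (-2)**(k + 1)*(-3*k**2 - 3*k + 44)/(k**2 + 9*k + 20) ≠ 0.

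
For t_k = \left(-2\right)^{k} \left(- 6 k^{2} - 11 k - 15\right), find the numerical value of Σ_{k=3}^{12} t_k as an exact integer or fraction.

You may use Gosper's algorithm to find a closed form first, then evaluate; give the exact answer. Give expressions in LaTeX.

Σ = -2899776

r(k) = 2*(-6*k**2 - 23*k - 32)/(6*k**2 + 11*k + 15) after simplifying.
A = -2, B = 1, C = k**2 + 11*k/6 + 5/2.
f must satisfy (-2)·f(k+1) − (1)·f(k) = k**2 + 11*k/6 + 5/2.
Degrees (0,0,2) ⇒ d ≤ 2.
Match coefficients ⇒ f(k) = -(2*k**2 + k + 3)/6.
Then R = B(k−1)f/C = -(2*k**2 + k + 3)/(6*k**2 + 11*k + 15), so s_k = R(k)·t_k = (-2)**k*(2*k**2 + k + 3).
s_(k+1) − s_k = (-2)**k*(-6*k**2 - 11*k - 15) = t_k.
Telescoping: Σ = s_(13) − s_(3) = -2899968 − (-192) = -2899776.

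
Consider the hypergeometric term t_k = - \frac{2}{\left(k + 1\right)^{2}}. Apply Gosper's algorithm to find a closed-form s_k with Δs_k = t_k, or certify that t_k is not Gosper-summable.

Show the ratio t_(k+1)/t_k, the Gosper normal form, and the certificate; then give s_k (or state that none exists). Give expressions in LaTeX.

none (Gosper's algorithm certifies no s_k)

The ratio is (k + 1)**2/(k + 2)**2.
A = k**2 + 2*k + 1, B = k**2 + 4*k + 4, C = 1.
f must satisfy (k**2 + 2*k + 1)·f(k+1) − (k**2 + 2*k + 1)·f(k) = 1.
Bound: deg f ≤ 0.
Write f(k) = c0. Then LHS − RHS = -1, requiring -1 = 0: contradictory. No certificate.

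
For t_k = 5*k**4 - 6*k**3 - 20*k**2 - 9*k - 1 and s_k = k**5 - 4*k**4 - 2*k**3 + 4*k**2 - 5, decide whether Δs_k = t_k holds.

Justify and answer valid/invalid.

s_(k+1) = k**5 + k**4 - 8*k**3 - 16*k**2 - 9*k - 6
s_(k+1) − s_k = 5*k**4 - 6*k**3 - 20*k**2 - 9*k - 1
(s_(k+1) − s_k) − t_k = 0

valid; difference matches t_k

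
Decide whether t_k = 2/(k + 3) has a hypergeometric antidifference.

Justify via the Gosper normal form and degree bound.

No — key equation has no polynomial f.

Compute t_(k+1)/t_k: get (k + 3)/(k + 4).
Factor: A=k + 3; B=k + 4; C=1.
Key eq: (k + 3)·f(k+1) = (k + 3)·f(k) + (1).
Degrees (1,1,0) ⇒ d ≤ 0.
Put f(k) = c0: A·f(k+1) − B(k−1)·f(k) − C = -1; need -1 = 0 — inconsistent ⇒ no f, not summable.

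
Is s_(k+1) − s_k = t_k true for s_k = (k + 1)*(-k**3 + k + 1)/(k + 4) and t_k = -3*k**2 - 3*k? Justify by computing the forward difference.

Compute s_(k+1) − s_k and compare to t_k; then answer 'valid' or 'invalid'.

Invalid: residual 3*(2*k**3 + 15*k**2 + 13*k + 1)/(k**2 + 9*k + 20) ≠ 0.

s_(k+1) = (k + 2)*(k - (k + 1)**3 + 2)/(k + 5)
s_(k+1) − s_k = 3*(-k**4 - 8*k**3 - 14*k**2 - 7*k + 1)/(k**2 + 9*k + 20)
(s_(k+1) − s_k) − t_k = 3*(2*k**3 + 15*k**2 + 13*k + 1)/(k**2 + 9*k + 20)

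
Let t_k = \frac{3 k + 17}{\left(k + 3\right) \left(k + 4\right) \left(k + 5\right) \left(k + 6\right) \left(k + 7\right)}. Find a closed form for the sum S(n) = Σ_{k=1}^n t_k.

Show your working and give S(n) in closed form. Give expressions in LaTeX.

Compute t_(k+1)/t_k: get (k + 3)*(3*k + 20)/((k + 8)*(3*k + 17)).
Normal form (A,B,C) = (k + 3, k + 8, k + 17/3).
Key eq: (k + 3)·f(k+1) = (k + 7)·f(k) + (k + 17/3).
From deg A=1, deg B=1, deg C=1: d=4.
Coefficient equations give f(k) = k*(k + 5)*(k**2 + 13*k + 54)/216.
So s_k = (B(k−1)f/C)·t_k = (k*(k + 5)*(k + 7)*(k**2 + 13*k + 54)/(72*(3*k + 17)))·t_k = k*(k**2 + 13*k + 54)/(72*(k**3 + 13*k**2 + 54*k + 72)).
Δs = (3*k + 17)/(k**5 + 25*k**4 + 245*k**3 + 1175*k**2 + 2754*k + 2520), as required.
Σ_(k=1)^n t_k = s_(n+1) − s_(1) = ((n**3 + 16*n**2 + 83*n + 68)/(72*(n**3 + 16*n**2 + 83*n + 140))) − (17/2520), i.e. n*(n**2 + 16*n + 83)/(140*(n**3 + 16*n**2 + 83*n + 140)).

S(n) = \frac{n \left(n^{2} + 16 n + 83\right)}{140 \left(n^{3} + 16 n^{2} + 83 n + 140\right)}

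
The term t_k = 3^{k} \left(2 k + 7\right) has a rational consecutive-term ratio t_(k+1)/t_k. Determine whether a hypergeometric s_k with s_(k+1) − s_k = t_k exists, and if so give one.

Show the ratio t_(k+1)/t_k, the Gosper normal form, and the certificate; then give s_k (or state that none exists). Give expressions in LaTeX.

s_k = 3^{k} \left(k + 2\right)

t_(k+1)/t_k = 3*(2*k + 9)/(2*k + 7).
A = 3, B = 1, C = k + 7/2.
Need (3)·f(k+1) − (1)·f(k) = k + 7/2.
From deg A=0, deg B=0, deg C=1: d=1.
Match coefficients ⇒ f(k) = (k + 2)/2.
So s_k = (B(k−1)f/C)·t_k = ((k + 2)/(2*k + 7))·t_k = 3**k*(k + 2).
Check: Δs_k = 3**k*(2*k + 7). ✓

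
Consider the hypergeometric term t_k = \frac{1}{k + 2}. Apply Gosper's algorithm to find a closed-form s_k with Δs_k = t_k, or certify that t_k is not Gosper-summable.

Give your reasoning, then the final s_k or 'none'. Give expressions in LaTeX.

The ratio is (k + 2)/(k + 3).
Take A(k)=k + 2, B(k)=k + 3, C(k)=1.
Set up (k + 2)·f(k+1) − (k + 2)·f(k) − (1) = 0.
Degrees (1,1,0) ⇒ d ≤ 0.
Put f(k) = c0: A·f(k+1) − B(k−1)·f(k) − C = -1; need -1 = 0 — inconsistent ⇒ no f, not summable.

not Gosper-summable; s_k does not exist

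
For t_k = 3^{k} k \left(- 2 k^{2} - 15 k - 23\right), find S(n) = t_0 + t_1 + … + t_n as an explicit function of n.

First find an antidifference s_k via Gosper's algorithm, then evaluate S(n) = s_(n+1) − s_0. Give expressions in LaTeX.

S(n) = - 3 \cdot 3^{n} n^{3} - 18 \cdot 3^{n} n^{2} - 21 \cdot 3^{n} n + 3 \cdot 3^{n} - 3

The ratio is 3*(2*k**3 + 21*k**2 + 59*k + 40)/(k*(2*k**2 + 15*k + 23)).
Factor: A=3; B=1; C=k**3 + 15*k**2/2 + 23*k/2.
Solve (3)·f(k+1) − (1)·f(k) = k**3 + 15*k**2/2 + 23*k/2.
d = 3 from the (0,0,3) case.
A polynomial solution: f(k) = (k**3 + 3*k**2 - 2*k - 3)/2.
R(k) = B(k−1)·f(k)/C(k) = (k**3 + 3*k**2 - 2*k - 3)/(k*(2*k**2 + 15*k + 23)); s_k = R·t_k = 3**k*(-k**3 - 3*k**2 + 2*k + 3).
Check: Δs_k = 3**k*k*(-2*k**2 - 15*k - 23). ✓
Σ_(k=0)^n t_k = s_(n+1) − s_(0) = (3**(n + 1)*(-n**3 - 6*n**2 - 7*n + 1)) − (3), i.e. -3*3**n*n**3 - 18*3**n*n**2 - 21*3**n*n + 3*3**n - 3.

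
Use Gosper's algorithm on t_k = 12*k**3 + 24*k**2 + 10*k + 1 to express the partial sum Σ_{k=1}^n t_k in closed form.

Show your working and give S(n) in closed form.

S(n) = n*(3*n**3 + 14*n**2 + 20*n + 10)

Ratio r(k) = (12*k**3 + 60*k**2 + 94*k + 47)/(12*k**3 + 24*k**2 + 10*k + 1).
So A=1 and B=1, with C=k**3 + 2*k**2 + 5*k/6 + 1/12.
Set up (1)·f(k+1) − (1)·f(k) − (k**3 + 2*k**2 + 5*k/6 + 1/12) = 0.
deg f ≤ 4 (via 0,0,3).
A polynomial solution: f(k) = k**2*(3*k**2 + 2*k - 4)/12.
R(k) = B(k−1)·f(k)/C(k) = k**2*(3*k**2 + 2*k - 4)/(12*k**3 + 24*k**2 + 10*k + 1); s_k = R·t_k = k**2*(3*k**2 + 2*k - 4).
s_(k+1) − s_k = 12*k**3 + 24*k**2 + 10*k + 1 = t_k.
s_(n+1) = 3*n**4 + 14*n**3 + 20*n**2 + 10*n + 1 and s_(1) = 1, so S(n) = n*(3*n**3 + 14*n**2 + 20*n + 10).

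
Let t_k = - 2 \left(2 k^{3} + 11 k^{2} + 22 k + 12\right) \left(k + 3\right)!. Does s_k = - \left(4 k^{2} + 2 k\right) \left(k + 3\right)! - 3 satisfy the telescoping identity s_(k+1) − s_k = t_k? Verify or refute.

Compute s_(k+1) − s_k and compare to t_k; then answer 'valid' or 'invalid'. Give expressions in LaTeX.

s_(k+1) = -(2*k + 4*(k + 1)**2 + 2)*factorial(k + 4) - 3
s_(k+1) − s_k = -2*(2*k**3 + 11*k**2 + 22*k + 12)*factorial(k + 3)
(s_(k+1) − s_k) − t_k = 0

Valid — Δs_k = t_k.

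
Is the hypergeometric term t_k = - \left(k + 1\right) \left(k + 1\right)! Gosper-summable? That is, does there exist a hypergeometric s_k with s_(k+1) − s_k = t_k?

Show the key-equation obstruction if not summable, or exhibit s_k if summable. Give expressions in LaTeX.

The ratio is (k + 2)**2/(k + 1).
A = k + 2, B = 1, C = k + 1.
Need (k + 2)·f(k+1) − (1)·f(k) = k + 1.
Bound: deg f ≤ 0.
Coefficient equations give f(k) = 1.
Certificate R = B(k−1)f/C = 1/(k + 1) gives s_k = -factorial(k + 1).
s_(k+1) − s_k = -(k + 1)*factorial(k + 1) = t_k.

Yes. s_k = - \left(k + 1\right)!.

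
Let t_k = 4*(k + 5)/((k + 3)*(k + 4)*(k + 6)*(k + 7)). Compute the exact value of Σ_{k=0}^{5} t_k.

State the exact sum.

Compute t_(k+1)/t_k: get (k + 3)*(k + 6)**2/((k + 5)**2*(k + 8)).
Gosper form: A/B · C(k+1)/C(k) with A=k + 3, B=k + 8, C=k**2 + 10*k + 25.
Key eq: (k + 3)·f(k+1) = (k + 7)·f(k) + (k**2 + 10*k + 25).
From deg A=1, deg B=1, deg C=2: d=4.
A polynomial solution: f(k) = k*(k + 4)*(k + 5)*(k + 9)/36.
R(k) = B(k−1)·f(k)/C(k) = k*(k + 4)*(k + 7)*(k + 9)/(36*(k + 5)); s_k = R·t_k = k*(k + 9)/(9*(k**2 + 9*k + 18)).
Δs = 4*(k + 5)/(k**4 + 20*k**3 + 145*k**2 + 450*k + 504), as required.
Sum = s_(6) − s_(0); s_(6) = 5/54, s_(0) = 0 ⇒ 5/54.

Σ = 5/54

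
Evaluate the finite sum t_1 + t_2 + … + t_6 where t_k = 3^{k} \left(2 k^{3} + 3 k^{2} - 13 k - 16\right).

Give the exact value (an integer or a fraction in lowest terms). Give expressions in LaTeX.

Σ = 393678

Step 1: r(k) = 3*(2*k**3 + 9*k**2 - k - 24)/(2*k**3 + 3*k**2 - 13*k - 16).
Gosper form: A/B · C(k+1)/C(k) with A=3, B=1, C=k**3 + 3*k**2/2 - 13*k/2 - 8.
Key eq: (3)·f(k+1) = (1)·f(k) + (k**3 + 3*k**2/2 - 13*k/2 - 8).
Degrees (0,0,3) ⇒ d ≤ 3.
Solving with deg f ≤ 3: f(k) = (k**3 - 3*k**2 - 2*k - 2)/2.
Then R = B(k−1)f/C = (k**3 - 3*k**2 - 2*k - 2)/(2*k**3 + 3*k**2 - 13*k - 16), so s_k = R(k)·t_k = 3**k*(k**3 - 3*k**2 - 2*k - 2).
Δs = 3**k*(2*k**3 + 3*k**2 - 13*k - 16), as required.
Σ_(k=1)^(6) t_k = s_(7) − s_(1) = 393660 − (-18) = 393678.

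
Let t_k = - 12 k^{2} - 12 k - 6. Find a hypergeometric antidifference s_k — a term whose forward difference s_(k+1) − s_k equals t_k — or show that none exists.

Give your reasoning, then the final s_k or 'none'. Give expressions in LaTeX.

s_k = - 4 k^{3} - 2 k

Step 1: r(k) = (2*k**2 + 6*k + 5)/(2*k**2 + 2*k + 1).
Normal form (A,B,C) = (1, 1, k**2 + k + 1/2).
Solve (1)·f(k+1) − (1)·f(k) = k**2 + k + 1/2.
Bound: deg f ≤ 3.
A polynomial solution: f(k) = k*(2*k**2 + 1)/6.
R(k) = B(k−1)·f(k)/C(k) = k*(2*k**2 + 1)/(3*(2*k**2 + 2*k + 1)); s_k = R·t_k = -4*k**3 - 2*k.
Verify: -12*k**2 - 12*k - 6 matches t_k.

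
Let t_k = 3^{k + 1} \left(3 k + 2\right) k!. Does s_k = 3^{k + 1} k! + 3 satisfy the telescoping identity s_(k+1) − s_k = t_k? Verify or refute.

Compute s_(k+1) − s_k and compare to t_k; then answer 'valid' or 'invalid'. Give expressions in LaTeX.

s_(k+1) = 3**(k + 2)*factorial(k + 1) + 3
s_(k+1) − s_k = 3**(k + 1)*(3*k + 2)*factorial(k)
(s_(k+1) − s_k) − t_k = 0

valid (s_(k+1) − s_k reduces to t_k)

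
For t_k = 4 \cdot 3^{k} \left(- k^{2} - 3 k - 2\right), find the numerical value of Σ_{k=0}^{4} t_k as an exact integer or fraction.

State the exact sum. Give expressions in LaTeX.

Σ = -12392

The ratio is 3*(k + 3)/(k + 1).
Normal form (A,B,C) = (3, 1, k**2 + 3*k + 2).
Key eq: (3)·f(k+1) = (1)·f(k) + (k**2 + 3*k + 2).
Bound: deg f ≤ 2.
Solve for f: f(k) = (2*k**2 + 1)/4 (degree 2 ≤ 2).
Then R = B(k−1)f/C = (2*k**2 + 1)/(4*(k + 1)*(k + 2)), so s_k = R(k)·t_k = 3**k*(-2*k**2 - 1).
Check: Δs_k = 4*3**k*(-k**2 - 3*k - 2). ✓
Σ_(k=0)^(4) t_k = s_(5) − s_(0) = -12393 − (-1) = -12392.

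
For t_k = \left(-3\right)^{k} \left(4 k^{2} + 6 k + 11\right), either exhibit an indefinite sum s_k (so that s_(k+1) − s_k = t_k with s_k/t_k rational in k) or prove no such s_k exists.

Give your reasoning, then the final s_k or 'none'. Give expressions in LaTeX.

Compute t_(k+1)/t_k: get 3*(-4*k**2 - 14*k - 21)/(4*k**2 + 6*k + 11).
Gosper form: A/B · C(k+1)/C(k) with A=-3, B=1, C=k**2 + 3*k/2 + 11/4.
Need (-3)·f(k+1) − (1)·f(k) = k**2 + 3*k/2 + 11/4.
Bound: deg f ≤ 2.
Solving with deg f ≤ 2: f(k) = -(k**2 + 2)/4.
Then R = B(k−1)f/C = -(k**2 + 2)/(4*k**2 + 6*k + 11), so s_k = R(k)·t_k = (-3)**k*(-k**2 - 2).
s_(k+1) − s_k = (-3)**k*(4*k**2 + 6*k + 11) = t_k.

s_k = \left(-3\right)^{k} \left(- k^{2} - 2\right)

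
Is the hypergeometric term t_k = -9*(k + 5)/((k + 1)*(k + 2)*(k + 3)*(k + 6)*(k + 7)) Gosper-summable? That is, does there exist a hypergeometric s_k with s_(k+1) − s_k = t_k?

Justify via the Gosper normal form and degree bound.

Yes. s_k = k*(-k**2 - 9*k - 20)/(4*(k**3 + 9*k**2 + 20*k + 12)).

t_(k+1)/t_k = (k + 1)*(k + 6)**2/((k + 4)*(k + 5)*(k + 8)).
Factor: A=k + 1; B=k + 8; C=k**3 + 14*k**2 + 65*k + 100.
f must satisfy (k + 1)·f(k+1) − (k + 7)·f(k) = k**3 + 14*k**2 + 65*k + 100.
Bound: deg f ≤ 6.
Coefficient equations give f(k) = k*(k + 3)*(k + 4)**2*(k + 5)**2/36.
So s_k = (B(k−1)f/C)·t_k = (k*(k + 3)*(k + 4)*(k + 7)/36)·t_k = k*(-k**2 - 9*k - 20)/(4*(k**3 + 9*k**2 + 20*k + 12)).
Check: Δs_k = 9*(-k - 5)/(k**5 + 19*k**4 + 131*k**3 + 401*k**2 + 540*k + 252). ✓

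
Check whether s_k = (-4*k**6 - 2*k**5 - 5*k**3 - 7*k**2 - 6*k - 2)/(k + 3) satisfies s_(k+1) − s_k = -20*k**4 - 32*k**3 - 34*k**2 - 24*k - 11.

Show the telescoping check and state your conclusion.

Invalid: residual 2*(16*k**5 + 94*k**4 + 128*k**3 + 123*k**2 + 79*k + 31)/(k**2 + 7*k + 12) ≠ 0.

s_(k+1) = (-4*k**6 - 26*k**5 - 70*k**4 - 105*k**3 - 102*k**2 - 69*k - 26)/(k + 4)
s_(k+1) − s_k = (-20*k**6 - 140*k**5 - 310*k**4 - 390*k**3 - 341*k**2 - 207*k - 70)/(k**2 + 7*k + 12)
(s_(k+1) − s_k) − t_k = 2*(16*k**5 + 94*k**4 + 128*k**3 + 123*k**2 + 79*k + 31)/(k**2 + 7*k + 12)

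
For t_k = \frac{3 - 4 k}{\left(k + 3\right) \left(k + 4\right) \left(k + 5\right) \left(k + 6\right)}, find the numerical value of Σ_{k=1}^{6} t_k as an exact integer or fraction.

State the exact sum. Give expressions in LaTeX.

Σ = -3/220

r(k) = (k + 3)*(4*k + 1)/((k + 7)*(4*k - 3)) after simplifying.
Normal form (A,B,C) = (k + 3, k + 7, k - 3/4).
Set up (k + 3)·f(k+1) − (k + 6)·f(k) − (k - 3/4) = 0.
Degrees (1,1,1) ⇒ d ≤ 3.
Solving with deg f ≤ 3: f(k) = k*(k**2 + 12*k - 73)/240.
Then R = B(k−1)f/C = k*(k + 6)*(k**2 + 12*k - 73)/(60*(4*k - 3)), so s_k = R(k)·t_k = k*(-k**2 - 12*k + 73)/(60*(k + 3)*(k + 4)*(k + 5)).
Check: Δs_k = (3 - 4*k)/(k**4 + 18*k**3 + 119*k**2 + 342*k + 360). ✓
Evaluate s at k=7 and k=1: -7/1320 and 1/120; difference -3/220.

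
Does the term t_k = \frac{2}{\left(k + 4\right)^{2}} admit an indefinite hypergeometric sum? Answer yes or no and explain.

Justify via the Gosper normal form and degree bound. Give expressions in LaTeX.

The ratio is (k + 4)**2/(k + 5)**2.
Normal form (A,B,C) = (k**2 + 8*k + 16, k**2 + 10*k + 25, 1).
Key eq: (k**2 + 8*k + 16)·f(k+1) = (k**2 + 8*k + 16)·f(k) + (1).
Bound: deg f ≤ 0.
Put f(k) = c0: A·f(k+1) − B(k−1)·f(k) − C = -1; need -1 = 0 — inconsistent ⇒ no f, not summable.

No; the coefficient equations for f are inconsistent.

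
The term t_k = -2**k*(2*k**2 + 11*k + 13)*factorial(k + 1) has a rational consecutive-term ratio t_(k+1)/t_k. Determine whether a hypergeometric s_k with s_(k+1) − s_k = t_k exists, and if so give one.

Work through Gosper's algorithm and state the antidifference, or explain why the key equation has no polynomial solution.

r(k) = 2*(2*k**3 + 19*k**2 + 56*k + 52)/(2*k**2 + 11*k + 13) after simplifying.
A = 2*k + 4, B = 1, C = k**2 + 11*k/2 + 13/2.
Key eq: (2*k + 4)·f(k+1) = (1)·f(k) + (k**2 + 11*k/2 + 13/2).
Degrees (1,0,2) ⇒ d ≤ 1.
A polynomial solution: f(k) = (k + 3)/2.
Get s_k = R·t_k = -2**k*(k + 3)*factorial(k + 1) with R(k) = B(k−1)f(k)/C(k) = (k + 3)/(2*k**2 + 11*k + 13).
s_(k+1) − s_k = -2**k*(2*k**2 + 11*k + 13)*factorial(k + 1) = t_k.

s_k = -2**k*(k + 3)*factorial(k + 1)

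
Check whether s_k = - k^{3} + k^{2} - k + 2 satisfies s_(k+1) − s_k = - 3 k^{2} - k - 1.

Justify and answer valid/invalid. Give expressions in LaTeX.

s_(k+1) = -k - (k + 1)**3 + (k + 1)**2 + 1
s_(k+1) − s_k = -3*k**2 - k - 1
(s_(k+1) − s_k) − t_k = 0

Valid: the claim telescopes to t_k.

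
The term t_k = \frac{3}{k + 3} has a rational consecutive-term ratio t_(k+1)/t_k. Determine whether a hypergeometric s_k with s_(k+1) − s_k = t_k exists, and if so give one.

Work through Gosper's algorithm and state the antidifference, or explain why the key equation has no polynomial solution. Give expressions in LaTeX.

The ratio is (k + 3)/(k + 4).
Take A(k)=k + 3, B(k)=k + 4, C(k)=1.
Set up (k + 3)·f(k+1) − (k + 3)·f(k) − (1) = 0.
deg f ≤ 0 (via 1,1,0).
Put f(k) = c0: A·f(k+1) − B(k−1)·f(k) − C = -1; need -1 = 0 — inconsistent ⇒ no f, not summable.

no hypergeometric antidifference exists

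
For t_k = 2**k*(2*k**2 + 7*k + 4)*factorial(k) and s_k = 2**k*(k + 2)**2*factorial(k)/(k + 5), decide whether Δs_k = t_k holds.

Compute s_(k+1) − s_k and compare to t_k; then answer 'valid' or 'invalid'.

s_(k+1) = 2**(k + 1)*(k + 3)**2*factorial(k + 1)/(k + 6)
s_(k+1) − s_k = 2**k*(2*k**4 + 23*k**3 + 90*k**2 + 140*k + 66)*factorial(k)/((k + 5)*(k + 6))
(s_(k+1) − s_k) − t_k = -3*2**k*(2*k**3 + 17*k**2 + 38*k + 18)*factorial(k)/((k + 5)*(k + 6))

Invalid: residual -3*2**k*(2*k**3 + 17*k**2 + 38*k + 18)*factorial(k)/((k + 5)*(k + 6)) ≠ 0.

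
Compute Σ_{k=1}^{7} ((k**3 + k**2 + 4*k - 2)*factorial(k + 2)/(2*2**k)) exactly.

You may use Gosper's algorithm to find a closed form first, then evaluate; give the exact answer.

Σ = 694575

r(k) = (k + 3)*(4*k + (k + 1)**3 + (k + 1)**2 + 2)/(2*(k**3 + k**2 + 4*k - 2)) after simplifying.
Factor: A=k/2 + 3/2; B=1; C=k**3 + k**2 + 4*k - 2.
Set up (k/2 + 3/2)·f(k+1) − (1)·f(k) − (k**3 + k**2 + 4*k - 2) = 0.
deg f ≤ 2 (via 1,0,3).
Match coefficients ⇒ f(k) = 2*(k - 1)**2.
Get s_k = R·t_k = (k - 1)**2*factorial(k + 2)/2**k with R(k) = B(k−1)f(k)/C(k) = 2*(k - 1)**2/(k**3 + k**2 + 4*k - 2).
s_(k+1) − s_k = (k**3 + k**2 + 4*k - 2)*factorial(k + 2)/(2*2**k) = t_k.
Sum = s_(8) − s_(1); s_(8) = 694575, s_(1) = 0 ⇒ 694575.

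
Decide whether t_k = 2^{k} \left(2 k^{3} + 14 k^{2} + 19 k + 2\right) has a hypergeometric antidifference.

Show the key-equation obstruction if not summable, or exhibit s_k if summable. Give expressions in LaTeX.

Yes. s_k = 2^{k} \left(2 k^{3} + 2 k^{2} - k - 4\right).

r(k) = 2*(2*k**3 + 20*k**2 + 53*k + 37)/(2*k**3 + 14*k**2 + 19*k + 2) after simplifying.
A = 2, B = 1, C = k**3 + 7*k**2 + 19*k/2 + 1.
Solve (2)·f(k+1) − (1)·f(k) = k**3 + 7*k**2 + 19*k/2 + 1.
d = 3 from the (0,0,3) case.
Match coefficients ⇒ f(k) = (2*k**3 + 2*k**2 - k - 4)/2.
Certificate R = B(k−1)f/C = (2*k**3 + 2*k**2 - k - 4)/(2*k**3 + 14*k**2 + 19*k + 2) gives s_k = 2**k*(2*k**3 + 2*k**2 - k - 4).
s_(k+1) − s_k = 2**k*(2*k**3 + 14*k**2 + 19*k + 2) = t_k.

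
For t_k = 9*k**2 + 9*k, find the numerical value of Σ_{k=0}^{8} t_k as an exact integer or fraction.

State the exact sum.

Compute t_(k+1)/t_k: get (k + 2)/k.
Normal form (A,B,C) = (1, 1, k**2 + k).
Set up (1)·f(k+1) − (1)·f(k) − (k**2 + k) = 0.
deg f ≤ 3 (via 0,0,2).
Match coefficients ⇒ f(k) = k*(k - 1)*(k + 1)/3.
Get s_k = R·t_k = 3*k*(k**2 - 1) with R(k) = B(k−1)f(k)/C(k) = (k - 1)/3.
Δs = 9*k*(k + 1), as required.
Telescoping: Σ = s_(9) − s_(0) = 2160 − (0) = 2160.

Σ = 2160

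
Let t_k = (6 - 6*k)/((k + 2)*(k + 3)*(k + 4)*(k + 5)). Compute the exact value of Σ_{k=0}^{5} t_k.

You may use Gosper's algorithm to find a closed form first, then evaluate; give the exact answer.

r(k) = k*(k + 2)/((k - 1)*(k + 6)) after simplifying.
Gosper form: A/B · C(k+1)/C(k) with A=k + 2, B=k + 6, C=k - 1.
Key eq: (k + 2)·f(k+1) = (k + 5)·f(k) + (k - 1).
Degrees (1,1,1) ⇒ d ≤ 3.
Coefficient equations give f(k) = -k/2.
So s_k = (B(k−1)f/C)·t_k = (-k*(k + 5)/(2*(k - 1)))·t_k = 3*k/((k + 2)*(k + 3)*(k + 4)).
Δs = 6*(1 - k)/(k**4 + 14*k**3 + 71*k**2 + 154*k + 120), as required.
Sum = s_(6) − s_(0); s_(6) = 1/40, s_(0) = 0 ⇒ 1/40.

Σ = 1/40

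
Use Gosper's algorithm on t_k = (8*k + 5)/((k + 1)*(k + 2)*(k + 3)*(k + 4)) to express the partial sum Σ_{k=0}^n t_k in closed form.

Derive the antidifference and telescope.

Compute t_(k+1)/t_k: get (k + 1)*(8*k + 13)/((k + 5)*(8*k + 5)).
A = k + 1, B = k + 5, C = k + 5/8.
Key eq: (k + 1)·f(k+1) = (k + 4)·f(k) + (k + 5/8).
Degrees (1,1,1) ⇒ d ≤ 3.
Solving with deg f ≤ 3: f(k) = k*(k**2 + 6*k + 3)/16.
Then R = B(k−1)f/C = k*(k + 4)*(k**2 + 6*k + 3)/(2*(8*k + 5)), so s_k = R(k)·t_k = k*(k**2 + 6*k + 3)/(2*(k + 1)*(k + 2)*(k + 3)).
Check: Δs_k = (8*k + 5)/(k**4 + 10*k**3 + 35*k**2 + 50*k + 24). ✓
Σ_(k=0)^n t_k = s_(n+1) − s_(0) = ((n**3 + 9*n**2 + 18*n + 10)/(2*(n**3 + 9*n**2 + 26*n + 24))) − (0), i.e. (n**3 + 9*n**2 + 18*n + 10)/(2*(n**3 + 9*n**2 + 26*n + 24)).

S(n) = (n**3 + 9*n**2 + 18*n + 10)/(2*(n**3 + 9*n**2 + 26*n + 24))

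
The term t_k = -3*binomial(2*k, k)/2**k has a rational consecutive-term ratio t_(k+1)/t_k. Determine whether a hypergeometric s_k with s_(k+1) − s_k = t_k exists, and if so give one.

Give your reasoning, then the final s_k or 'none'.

Ratio r(k) = (2*k + 1)/(k + 1).
A = 2*k + 1, B = k + 1, C = 1.
f must satisfy (2*k + 1)·f(k+1) − (k)·f(k) = 1.
From deg A=1, deg B=1, deg C=0: d=-1.
Bound -1 < 0, so the key equation has no polynomial solution.

no hypergeometric antidifference exists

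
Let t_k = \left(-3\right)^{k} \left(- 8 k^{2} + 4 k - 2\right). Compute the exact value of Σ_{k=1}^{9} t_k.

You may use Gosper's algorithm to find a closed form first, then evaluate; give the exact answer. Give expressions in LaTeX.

Σ = 9565938

t_(k+1)/t_k = 3*(2*k - 4*(k + 1)**2 + 1)/(4*k**2 - 2*k + 1).
So A=-3 and B=1, with C=k**2 - k/2 + 1/4.
f must satisfy (-3)·f(k+1) − (1)·f(k) = k**2 - k/2 + 1/4.
From deg A=0, deg B=0, deg C=2: d=2.
Coefficient equations give f(k) = -(k - 1)**2/4.
Then R = B(k−1)f/C = -(k - 1)**2/(4*k**2 - 2*k + 1), so s_k = R(k)·t_k = 2*(-3)**k*(k**2 - 2*k + 1).
Verify: (-3)**k*(-8*k**2 + 4*k - 2) matches t_k.
Σ_(k=1)^(9) t_k = s_(10) − s_(1) = 9565938 − (0) = 9565938.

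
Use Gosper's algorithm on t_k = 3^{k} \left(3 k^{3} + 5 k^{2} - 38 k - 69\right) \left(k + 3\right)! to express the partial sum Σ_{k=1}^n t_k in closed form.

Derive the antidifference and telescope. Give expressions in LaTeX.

t_(k+1)/t_k = 3*(3*k**4 + 26*k**3 + 37*k**2 - 175*k - 396)/(3*k**3 + 5*k**2 - 38*k - 69).
Take A(k)=3*k + 12, B(k)=1, C(k)=k**3 + 5*k**2/3 - 38*k/3 - 23.
Set up (3*k + 12)·f(k+1) − (1)·f(k) − (k**3 + 5*k**2/3 - 38*k/3 - 23) = 0.
deg f ≤ 2 (via 1,0,3).
A polynomial solution: f(k) = (k**2 - 4*k - 3)/3.
So s_k = (B(k−1)f/C)·t_k = ((k**2 - 4*k - 3)/(3*k**3 + 5*k**2 - 38*k - 69))·t_k = 3**k*(k**2 - 4*k - 3)*factorial(k + 3).
Δs = 3**k*(3*k**3 + 5*k**2 - 38*k - 69)*factorial(k + 3), as required.
s_(n+1) = 3**(n + 1)*(n**2 - 2*n - 6)*factorial(n + 4) and s_(1) = -432, so S(n) = 3*3**n*n**2*factorial(n + 4) - 6*3**n*n*factorial(n + 4) - 18*3**n*factorial(n + 4) + 432.

S(n) = 3 \cdot 3^{n} n^{2} \left(n + 4\right)! - 6 \cdot 3^{n} n \left(n + 4\right)! - 18 \cdot 3^{n} \left(n + 4\right)! + 432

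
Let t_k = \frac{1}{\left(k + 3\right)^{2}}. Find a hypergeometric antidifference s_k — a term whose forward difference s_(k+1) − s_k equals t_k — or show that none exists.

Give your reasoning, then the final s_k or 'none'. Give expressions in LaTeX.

Compute t_(k+1)/t_k: get (k + 3)**2/(k + 4)**2.
Take A(k)=k**2 + 6*k + 9, B(k)=k**2 + 8*k + 16, C(k)=1.
Solve (k**2 + 6*k + 9)·f(k+1) − (k**2 + 6*k + 9)·f(k) = 1.
Bound: deg f ≤ 0.
f = c0 ⇒ A·f(k+1) − B(k−1)·f(k) − C = -1. The system {-1 = 0} is inconsistent; no antidifference.

no hypergeometric antidifference exists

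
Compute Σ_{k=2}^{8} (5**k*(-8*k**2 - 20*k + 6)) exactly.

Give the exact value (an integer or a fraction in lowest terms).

Ratio r(k) = 5*(4*k**2 + 18*k + 11)/(4*k**2 + 10*k - 3).
Factor: A=5; B=1; C=k**2 + 5*k/2 - 3/4.
Set up (5)·f(k+1) − (1)·f(k) − (k**2 + 5*k/2 - 3/4) = 0.
Bound: deg f ≤ 2.
Solve for f: f(k) = (k**2 - 2)/4 (degree 2 ≤ 2).
Then R = B(k−1)f/C = (k**2 - 2)/(4*k**2 + 10*k - 3), so s_k = R(k)·t_k = 2*5**k*(2 - k**2).
Verify: 5**k*(-8*k**2 - 20*k + 6) matches t_k.
Σ_(k=2)^(8) t_k = s_(9) − s_(2) = -308593750 − (-100) = -308593650.

Σ = -308593650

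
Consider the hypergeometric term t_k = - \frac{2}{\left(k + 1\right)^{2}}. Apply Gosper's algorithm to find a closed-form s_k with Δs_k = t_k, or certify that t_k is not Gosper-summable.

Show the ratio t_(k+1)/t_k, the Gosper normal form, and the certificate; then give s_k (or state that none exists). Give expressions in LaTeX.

no hypergeometric antidifference exists

r(k) = (k + 1)**2/(k + 2)**2 after simplifying.
Take A(k)=k**2 + 2*k + 1, B(k)=k**2 + 4*k + 4, C(k)=1.
Need (k**2 + 2*k + 1)·f(k+1) − (k**2 + 2*k + 1)·f(k) = 1.
Bound: deg f ≤ 0.
Write f(k) = c0. Then LHS − RHS = -1, requiring -1 = 0: contradictory. No certificate.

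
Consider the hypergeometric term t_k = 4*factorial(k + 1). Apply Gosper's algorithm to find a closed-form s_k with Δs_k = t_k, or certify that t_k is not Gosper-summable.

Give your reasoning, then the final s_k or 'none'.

t_(k+1)/t_k = k + 2.
Factor: A=k + 2; B=1; C=1.
Set up (k + 2)·f(k+1) − (1)·f(k) − (1) = 0.
Degrees (1,0,0) ⇒ d ≤ -1.
d = -1 < 0 ⇒ no nonzero polynomial f; not summable.

none — t_k is not Gosper-summable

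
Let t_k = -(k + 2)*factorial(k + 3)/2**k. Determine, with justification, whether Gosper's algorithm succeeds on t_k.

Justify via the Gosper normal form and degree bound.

Yes. s_k = -2**(1 - k)*factorial(k + 3).

r(k) = (k + 3)*(k + 4)/(2*(k + 2)) after simplifying.
Factor: A=k/2 + 2; B=1; C=k + 2.
f must satisfy (k/2 + 2)·f(k+1) − (1)·f(k) = k + 2.
Degrees (1,0,1) ⇒ d ≤ 0.
Solving with deg f ≤ 0: f(k) = 2.
Get s_k = R·t_k = -2**(1 - k)*factorial(k + 3) with R(k) = B(k−1)f(k)/C(k) = 2/(k + 2).
Verify: -(k + 2)*factorial(k + 3)/2**k matches t_k.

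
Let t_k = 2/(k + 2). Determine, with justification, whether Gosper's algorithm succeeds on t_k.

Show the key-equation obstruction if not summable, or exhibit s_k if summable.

t_(k+1)/t_k = (k + 2)/(k + 3).
A = k + 2, B = k + 3, C = 1.
Need (k + 2)·f(k+1) − (k + 2)·f(k) = 1.
From deg A=1, deg B=1, deg C=0: d=0.
Put f(k) = c0: A·f(k+1) − B(k−1)·f(k) − C = -1; need -1 = 0 — inconsistent ⇒ no f, not summable.

No — the linear system for f has no solution.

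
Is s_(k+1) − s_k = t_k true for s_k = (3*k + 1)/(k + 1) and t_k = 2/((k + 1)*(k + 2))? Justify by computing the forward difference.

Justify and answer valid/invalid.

s_(k+1) = (3*k + 4)/(k + 2)
s_(k+1) − s_k = 2/(k**2 + 3*k + 2)
(s_(k+1) − s_k) − t_k = 0

Valid — Δs_k = t_k.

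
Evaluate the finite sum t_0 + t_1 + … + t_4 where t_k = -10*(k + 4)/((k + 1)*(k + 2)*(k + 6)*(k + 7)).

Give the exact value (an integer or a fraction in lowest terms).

Σ = -25/33

The ratio is (k + 1)*(k + 5)*(k + 6)/((k + 3)*(k + 4)*(k + 8)).
Normal form (A,B,C) = (k + 1, k + 8, k**4 + 16*k**3 + 95*k**2 + 248*k + 240).
f must satisfy (k + 1)·f(k+1) − (k + 7)·f(k) = k**4 + 16*k**3 + 95*k**2 + 248*k + 240.
deg f ≤ 6 (via 1,1,4).
Match coefficients ⇒ f(k) = k*(k + 2)*(k + 3)*(k + 4)*(k + 5)*(k + 7)/12.
R(k) = B(k−1)·f(k)/C(k) = k*(k + 2)*(k + 7)**2/(12*(k + 4)); s_k = R·t_k = 5*k*(-k - 7)/(6*(k**2 + 7*k + 6)).
Verify: 10*(-k - 4)/(k**4 + 16*k**3 + 83*k**2 + 152*k + 84) matches t_k.
Telescoping: Σ = s_(5) − s_(0) = -25/33 − (0) = -25/33.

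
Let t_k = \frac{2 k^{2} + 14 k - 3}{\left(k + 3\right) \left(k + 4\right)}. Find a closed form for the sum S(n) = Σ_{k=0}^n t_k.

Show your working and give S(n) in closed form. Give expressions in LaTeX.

Ratio r(k) = (k + 3)*(14*k + 2*(k + 1)**2 + 11)/((k + 5)*(2*k**2 + 14*k - 3)).
So A=k + 3 and B=k + 5, with C=k**2 + 7*k - 3/2.
Need (k + 3)·f(k+1) − (k + 4)·f(k) = k**2 + 7*k - 3/2.
Bound: deg f ≤ 2.
Solve for f: f(k) = k*(2*k - 3)/2 (degree 2 ≤ 2).
Certificate R = B(k−1)f/C = k*(k + 4)*(2*k - 3)/(2*k**2 + 14*k - 3) gives s_k = k*(2*k - 3)/(k + 3).
s_(k+1) − s_k = (2*k**2 + 14*k - 3)/(k**2 + 7*k + 12) = t_k.
Telescope: S(n) = s_(n+1) − s_(0) = (2*n**2 + n - 1)/(n + 4) − (0) = (2*n**2 + n - 1)/(n + 4).

S(n) = \frac{2 n^{2} + n - 1}{n + 4}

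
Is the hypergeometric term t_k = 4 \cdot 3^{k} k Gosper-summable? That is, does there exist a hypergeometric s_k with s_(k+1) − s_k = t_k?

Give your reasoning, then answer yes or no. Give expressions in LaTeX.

The ratio is 3 + 3/k.
A = 3, B = 1, C = k.
Solve (3)·f(k+1) − (1)·f(k) = k.
deg f ≤ 1 (via 0,0,1).
Coefficient equations give f(k) = (2*k - 3)/4.
Certificate R = B(k−1)f/C = (2*k - 3)/(4*k) gives s_k = 3**k*(2*k - 3).
Verify: 4*3**k*k matches t_k.

Yes. s_k = 3^{k} \left(2 k - 3\right).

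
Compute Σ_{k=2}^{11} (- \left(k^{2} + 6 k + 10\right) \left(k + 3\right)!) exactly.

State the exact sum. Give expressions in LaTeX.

Σ = -18307441151520

Ratio r(k) = (k + 4)*(6*k + (k + 1)**2 + 16)/(k**2 + 6*k + 10).
Gosper form: A/B · C(k+1)/C(k) with A=k + 4, B=1, C=k**2 + 6*k + 10.
Key eq: (k + 4)·f(k+1) = (1)·f(k) + (k**2 + 6*k + 10).
Bound: deg f ≤ 1.
Solve for f: f(k) = k + 2 (degree 1 ≤ 1).
Then R = B(k−1)f/C = (k + 2)/(k**2 + 6*k + 10), so s_k = R(k)·t_k = -(k + 2)*factorial(k + 3).
Verify: -(k**2 + 6*k + 10)*factorial(k + 3) matches t_k.
Sum = s_(12) − s_(2); s_(12) = -18307441152000, s_(2) = -480 ⇒ -18307441151520.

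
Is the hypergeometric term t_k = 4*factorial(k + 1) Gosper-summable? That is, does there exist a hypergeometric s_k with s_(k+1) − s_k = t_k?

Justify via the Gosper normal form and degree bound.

No; the degree bound rules out any f.

The ratio is k + 2.
So A=k + 2 and B=1, with C=1.
Solve (k + 2)·f(k+1) − (1)·f(k) = 1.
Degrees (1,0,0) ⇒ d ≤ -1.
deg f ≤ -1 is impossible — no certificate.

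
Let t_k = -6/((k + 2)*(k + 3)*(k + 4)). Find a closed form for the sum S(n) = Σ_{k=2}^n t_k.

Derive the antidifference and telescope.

Compute t_(k+1)/t_k: get (k + 2)/(k + 5).
Normal form (A,B,C) = (k + 2, k + 5, 1).
Need (k + 2)·f(k+1) − (k + 4)·f(k) = 1.
deg f ≤ 2 (via 1,1,0).
Coefficient equations give f(k) = k*(k + 5)/12.
Then R = B(k−1)f/C = k*(k + 4)*(k + 5)/12, so s_k = R(k)·t_k = k*(-k - 5)/(2*(k + 2)*(k + 3)).
Δs = -6/(k**3 + 9*k**2 + 26*k + 24), as required.
Telescope: S(n) = s_(n+1) − s_(2) = (-n**2 - 7*n - 6)/(2*(n**2 + 7*n + 12)) − (-7/20) = 3*(-n**2 - 7*n + 8)/(20*(n**2 + 7*n + 12)).

S(n) = 3*(-n**2 - 7*n + 8)/(20*(n**2 + 7*n + 12))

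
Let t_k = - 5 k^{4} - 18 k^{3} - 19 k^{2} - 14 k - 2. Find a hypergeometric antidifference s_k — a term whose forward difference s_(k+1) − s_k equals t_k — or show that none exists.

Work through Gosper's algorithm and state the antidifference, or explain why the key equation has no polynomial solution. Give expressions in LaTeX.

s_k = k \left(- k^{4} - 2 k^{3} + k^{2} - 2 k + 2\right)

t_(k+1)/t_k = (5*k**4 + 38*k**3 + 103*k**2 + 126*k + 58)/(5*k**4 + 18*k**3 + 19*k**2 + 14*k + 2).
Factor: A=1; B=1; C=k**4 + 18*k**3/5 + 19*k**2/5 + 14*k/5 + 2/5.
f must satisfy (1)·f(k+1) − (1)·f(k) = k**4 + 18*k**3/5 + 19*k**2/5 + 14*k/5 + 2/5.
deg f ≤ 5 (via 0,0,4).
A polynomial solution: f(k) = k*(k**2 + 1)*(k**2 + 2*k - 2)/5.
R(k) = B(k−1)·f(k)/C(k) = k*(k**2 + 1)*(k**2 + 2*k - 2)/(5*k**4 + 18*k**3 + 19*k**2 + 14*k + 2); s_k = R·t_k = k*(-k**4 - 2*k**3 + k**2 - 2*k + 2).
s_(k+1) − s_k = -5*k**4 - 18*k**3 - 19*k**2 - 14*k - 2 = t_k.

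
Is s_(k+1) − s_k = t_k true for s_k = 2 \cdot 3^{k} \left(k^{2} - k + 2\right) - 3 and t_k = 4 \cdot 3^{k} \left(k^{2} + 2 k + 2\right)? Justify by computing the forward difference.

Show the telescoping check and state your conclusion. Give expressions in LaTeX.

s_(k+1) = 6*3**k*(-k + (k + 1)**2 + 1) - 3
s_(k+1) − s_k = 4*3**k*(k**2 + 2*k + 2)
(s_(k+1) − s_k) − t_k = 0

valid (s_(k+1) − s_k reduces to t_k)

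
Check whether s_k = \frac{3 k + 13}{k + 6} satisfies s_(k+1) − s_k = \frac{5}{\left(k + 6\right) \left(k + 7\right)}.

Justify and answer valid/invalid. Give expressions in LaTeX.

s_(k+1) = (3*k + 16)/(k + 7)
s_(k+1) − s_k = 5/(k**2 + 13*k + 42)
(s_(k+1) − s_k) − t_k = 0

valid; difference matches t_k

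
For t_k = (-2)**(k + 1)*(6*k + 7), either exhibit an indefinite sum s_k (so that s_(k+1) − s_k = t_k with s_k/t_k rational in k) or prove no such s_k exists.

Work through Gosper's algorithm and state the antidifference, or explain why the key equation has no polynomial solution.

r(k) = 2*(-6*k - 13)/(6*k + 7) after simplifying.
Take A(k)=-2, B(k)=1, C(k)=k + 7/6.
Set up (-2)·f(k+1) − (1)·f(k) − (k + 7/6) = 0.
deg f ≤ 1 (via 0,0,1).
A polynomial solution: f(k) = -(2*k + 1)/6.
Certificate R = B(k−1)f/C = -(2*k + 1)/(6*k + 7) gives s_k = 2*(-2)**k*(2*k + 1).
Verify: (-2)**(k + 1)*(6*k + 7) matches t_k.

s_k = 2*(-2)**k*(2*k + 1)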